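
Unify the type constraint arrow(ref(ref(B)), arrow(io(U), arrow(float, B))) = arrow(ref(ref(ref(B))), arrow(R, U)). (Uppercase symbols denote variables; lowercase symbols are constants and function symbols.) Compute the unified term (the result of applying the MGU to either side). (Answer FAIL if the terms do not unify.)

FAIL

Decompose arrow/2: ref(ref(B)) = ref(ref(ref(B))),  arrow(io(U), arrow(float, B)) = arrow(R, U).
Decompose ref/1: ref(B) = ref(ref(B)).
Decompose ref/1: B = ref(B).
Occurs check fails: B occurs in ref(B); the equation B = ref(B) has no finite solution.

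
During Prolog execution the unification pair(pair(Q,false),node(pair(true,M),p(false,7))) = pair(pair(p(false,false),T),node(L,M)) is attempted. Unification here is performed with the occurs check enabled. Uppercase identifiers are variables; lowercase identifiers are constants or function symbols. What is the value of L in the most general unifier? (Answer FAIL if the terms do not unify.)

Decompose pair/2: pair(Q,false) = pair(p(false,false),T),  node(pair(true,M),p(false,7)) = node(L,M).
Decompose pair/2: Q = p(false,false),  false = T.
Bind Q := p(false,false); no other remaining equation mentions Q.
Bind T := false; no other remaining equation mentions T.
Decompose node/2: pair(true,M) = L,  p(false,7) = M.
Bind L := pair(true,M); no other remaining equation mentions L.
Bind M := p(false,7). Substituting into the earlier binding gives L := pair(true,p(false,7)).
MGU = { Q -> p(false,false), T -> false, L -> pair(true,p(false,7)), M -> p(false,7) }, so L -> pair(true,p(false,7)).

pair(true,p(false,7))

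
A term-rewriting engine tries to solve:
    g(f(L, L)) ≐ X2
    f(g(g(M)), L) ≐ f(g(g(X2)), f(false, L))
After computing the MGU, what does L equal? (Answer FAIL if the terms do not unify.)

Bind X2 := g(f(L, L)); substituting into the remaining equation gives: f(g(g(M)), L) ≐ f(g(g(g(f(L, L)))), f(false, L)).
Decompose f/2: g(g(M)) ≐ g(g(g(f(L, L)))),  L ≐ f(false, L).
Decompose g/1: g(M) ≐ g(g(f(L, L))).
Decompose g/1: M ≐ g(f(L, L)).
Bind M := g(f(L, L)); no other remaining equation mentions M.
Occurs check fails: L occurs in f(false, L); the equation L ≐ f(false, L) has no finite solution.

FAIL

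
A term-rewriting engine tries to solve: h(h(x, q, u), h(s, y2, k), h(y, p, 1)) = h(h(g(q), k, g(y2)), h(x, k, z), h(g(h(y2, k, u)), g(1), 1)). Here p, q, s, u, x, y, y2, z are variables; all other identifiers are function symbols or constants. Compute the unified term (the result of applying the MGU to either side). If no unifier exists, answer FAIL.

h(h(g(k), k, g(k)), h(g(k), k, k), h(g(h(k, k, g(k))), g(1), 1))

Decompose h/3: h(x, q, u) = h(g(q), k, g(y2)),  h(s, y2, k) = h(x, k, z),  h(y, p, 1) = h(g(h(y2, k, u)), g(1), 1).
Decompose h/3: x = g(q),  q = k,  u = g(y2).
Bind x := g(q); substituting into the one remaining equation that mentions x gives: h(s, y2, k) = h(g(q), k, z).
Bind q := k; substituting into the one remaining equation that mentions q gives: h(s, y2, k) = h(g(k), k, z). Substituting into the earlier binding gives x := g(k).
Bind u := g(y2); substituting into the one remaining equation that mentions u gives: h(y, p, 1) = h(g(h(y2, k, g(y2))), g(1), 1).
Decompose h/3: s = g(k),  y2 = k,  k = z.
Bind s := g(k); no other remaining equation mentions s.
Bind y2 := k; substituting into the one remaining equation that mentions y2 gives: h(y, p, 1) = h(g(h(k, k, g(k))), g(1), 1). Substituting into the earlier binding gives u := g(k).
Bind z := k; no other remaining equation mentions z.
Decompose h/3: y = g(h(k, k, g(k))),  p = g(1),  1 = 1.
Bind y := g(h(k, k, g(k))); no other remaining equation mentions y.
Bind p := g(1); no other remaining equation mentions p.
Delete trivial equation 1 = 1.
Applying the MGU to either side gives h(h(g(k), k, g(k)), h(g(k), k, k), h(g(h(k, k, g(k))), g(1), 1)).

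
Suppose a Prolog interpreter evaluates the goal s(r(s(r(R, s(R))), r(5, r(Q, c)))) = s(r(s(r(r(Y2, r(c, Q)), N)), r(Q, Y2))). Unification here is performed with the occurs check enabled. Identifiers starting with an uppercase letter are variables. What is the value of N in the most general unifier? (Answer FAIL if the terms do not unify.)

Decompose s/1: r(s(r(R, s(R))), r(5, r(Q, c))) = r(s(r(r(Y2, r(c, Q)), N)), r(Q, Y2)).
Decompose r/2: s(r(R, s(R))) = s(r(r(Y2, r(c, Q)), N)),  r(5, r(Q, c)) = r(Q, Y2).
Decompose s/1: r(R, s(R)) = r(r(Y2, r(c, Q)), N).
Decompose r/2: R = r(Y2, r(c, Q)),  s(R) = N.
Bind R := r(Y2, r(c, Q)); substituting into the one remaining equation that mentions R gives: s(r(Y2, r(c, Q))) = N.
Bind N := s(r(Y2, r(c, Q))); no other remaining equation mentions N.
Decompose r/2: 5 = Q,  r(Q, c) = Y2.
Bind Q := 5; substituting into the remaining equation gives: r(5, c) = Y2. Substituting into the earlier bindings gives R := r(Y2, r(c, 5)), N := s(r(Y2, r(c, 5))).
Bind Y2 := r(5, c). Substituting into the earlier bindings gives R := r(r(5, c), r(c, 5)), N := s(r(r(5, c), r(c, 5))).
MGU = { R -> r(r(5, c), r(c, 5)), N -> s(r(r(5, c), r(c, 5))), Q -> 5, Y2 -> r(5, c) }, so N -> s(r(r(5, c), r(c, 5))).

s(r(r(5, c), r(c, 5)))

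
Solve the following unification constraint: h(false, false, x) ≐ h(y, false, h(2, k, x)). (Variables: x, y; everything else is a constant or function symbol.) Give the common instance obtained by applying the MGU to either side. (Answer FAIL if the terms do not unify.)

FAIL

Decompose h/3: false ≐ y,  false ≐ false,  x ≐ h(2, k, x).
Bind y := false; no other remaining equation mentions y.
Delete trivial equation false ≐ false.
Occurs check fails: x occurs in h(2, k, x); the equation x ≐ h(2, k, x) has no finite solution.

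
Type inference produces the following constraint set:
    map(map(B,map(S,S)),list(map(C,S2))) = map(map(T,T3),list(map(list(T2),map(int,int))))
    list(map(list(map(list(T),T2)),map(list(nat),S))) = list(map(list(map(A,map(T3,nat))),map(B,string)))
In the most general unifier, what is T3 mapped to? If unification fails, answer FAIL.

Decompose map/2: map(B,map(S,S)) = map(T,T3),  list(map(C,S2)) = list(map(list(T2),map(int,int))).
Decompose map/2: B = T,  map(S,S) = T3.
Bind B := T; substituting into the one remaining equation that mentions B gives: list(map(list(map(list(T),T2)),map(list(nat),S))) = list(map(list(map(A,map(T3,nat))),map(T,string))).
Bind T3 := map(S,S); substituting into the one remaining equation that mentions T3 gives: list(map(list(map(list(T),T2)),map(list(nat),S))) = list(map(list(map(A,map(map(S,S),nat))),map(T,string))).
Decompose list/1: map(C,S2) = map(list(T2),map(int,int)).
Decompose map/2: C = list(T2),  S2 = map(int,int).
Bind C := list(T2); no other remaining equation mentions C.
Bind S2 := map(int,int); no other remaining equation mentions S2.
Decompose list/1: map(list(map(list(T),T2)),map(list(nat),S)) = map(list(map(A,map(map(S,S),nat))),map(T,string)).
Decompose map/2: list(map(list(T),T2)) = list(map(A,map(map(S,S),nat))),  map(list(nat),S) = map(T,string).
Decompose list/1: map(list(T),T2) = map(A,map(map(S,S),nat)).
Decompose map/2: list(T) = A,  T2 = map(map(S,S),nat).
Bind A := list(T); no other remaining equation mentions A.
Bind T2 := map(map(S,S),nat); no other remaining equation mentions T2. Substituting into the earlier binding gives C := list(map(map(S,S),nat)).
Decompose map/2: list(nat) = T,  S = string.
Bind T := list(nat); no other remaining equation mentions T. Substituting into the earlier bindings gives B := list(nat), A := list(list(nat)).
Bind S := string. Substituting into the earlier bindings gives T3 := map(string,string), C := list(map(map(string,string),nat)), T2 := map(map(string,string),nat).
MGU = { B -> list(nat), T3 -> map(string,string), C -> list(map(map(string,string),nat)), S2 -> map(int,int), A -> list(list(nat)), T2 -> map(map(string,string),nat), T -> list(nat), S -> string }, so T3 -> map(string,string).

map(string,string)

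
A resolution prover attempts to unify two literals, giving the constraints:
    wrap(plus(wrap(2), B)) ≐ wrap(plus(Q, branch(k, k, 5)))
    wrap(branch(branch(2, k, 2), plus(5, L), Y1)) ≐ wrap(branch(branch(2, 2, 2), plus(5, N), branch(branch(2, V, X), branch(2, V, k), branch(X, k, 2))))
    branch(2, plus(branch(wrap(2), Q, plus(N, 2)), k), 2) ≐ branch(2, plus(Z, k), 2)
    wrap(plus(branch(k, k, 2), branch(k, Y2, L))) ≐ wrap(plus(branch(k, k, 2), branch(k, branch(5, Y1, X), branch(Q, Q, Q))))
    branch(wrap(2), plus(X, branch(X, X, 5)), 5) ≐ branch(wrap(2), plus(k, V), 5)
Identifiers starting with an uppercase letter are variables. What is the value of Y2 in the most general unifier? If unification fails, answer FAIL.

Decompose wrap/1: plus(wrap(2), B) ≐ plus(Q, branch(k, k, 5)).
Decompose plus/2: wrap(2) ≐ Q,  B ≐ branch(k, k, 5).
Bind Q := wrap(2); substituting into the 2 remaining equations that mention Q gives: branch(2, plus(branch(wrap(2), wrap(2), plus(N, 2)), k), 2) ≐ branch(2, plus(Z, k), 2),  wrap(plus(branch(k, k, 2), branch(k, Y2, L))) ≐ wrap(plus(branch(k, k, 2), branch(k, branch(5, Y1, X), branch(wrap(2), wrap(2), wrap(2))))).
Bind B := branch(k, k, 5); no other remaining equation mentions B.
Decompose wrap/1: branch(branch(2, k, 2), plus(5, L), Y1) ≐ branch(branch(2, 2, 2), plus(5, N), branch(branch(2, V, X), branch(2, V, k), branch(X, k, 2))).
Decompose branch/3: branch(2, k, 2) ≐ branch(2, 2, 2),  plus(5, L) ≐ plus(5, N),  Y1 ≐ branch(branch(2, V, X), branch(2, V, k), branch(X, k, 2)).
Decompose branch/3: 2 ≐ 2,  k ≐ 2,  2 ≐ 2.
Delete trivial equation 2 ≐ 2.
Clash: constants k and 2 differ; no unifier exists.

FAIL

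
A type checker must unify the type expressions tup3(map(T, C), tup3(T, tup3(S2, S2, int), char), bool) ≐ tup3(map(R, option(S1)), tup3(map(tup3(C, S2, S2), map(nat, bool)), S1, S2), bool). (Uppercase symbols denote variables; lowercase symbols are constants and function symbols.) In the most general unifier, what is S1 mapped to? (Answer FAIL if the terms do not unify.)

tup3(char, char, int)

Decompose tup3/3: map(T, C) ≐ map(R, option(S1)),  tup3(T, tup3(S2, S2, int), char) ≐ tup3(map(tup3(C, S2, S2), map(nat, bool)), S1, S2),  bool ≐ bool.
Decompose map/2: T ≐ R,  C ≐ option(S1).
Bind T := R; substituting into the one remaining equation that mentions T gives: tup3(R, tup3(S2, S2, int), char) ≐ tup3(map(tup3(C, S2, S2), map(nat, bool)), S1, S2).
Bind C := option(S1); substituting into the one remaining equation that mentions C gives: tup3(R, tup3(S2, S2, int), char) ≐ tup3(map(tup3(option(S1), S2, S2), map(nat, bool)), S1, S2).
Decompose tup3/3: R ≐ map(tup3(option(S1), S2, S2), map(nat, bool)),  tup3(S2, S2, int) ≐ S1,  char ≐ S2.
Bind R := map(tup3(option(S1), S2, S2), map(nat, bool)); no other remaining equation mentions R. Substituting into the earlier binding gives T := map(tup3(option(S1), S2, S2), map(nat, bool)).
Bind S1 := tup3(S2, S2, int); no other remaining equation mentions S1. Substituting into the earlier bindings gives T := map(tup3(option(tup3(S2, S2, int)), S2, S2), map(nat, bool)), C := option(tup3(S2, S2, int)), R := map(tup3(option(tup3(S2, S2, int)), S2, S2), map(nat, bool)).
Bind S2 := char; no other remaining equation mentions S2. Substituting into the earlier bindings gives T := map(tup3(option(tup3(char, char, int)), char, char), map(nat, bool)), C := option(tup3(char, char, int)), R := map(tup3(option(tup3(char, char, int)), char, char), map(nat, bool)), S1 := tup3(char, char, int).
Delete trivial equation bool ≐ bool.
MGU = { T := map(tup3(option(tup3(char, char, int)), char, char), map(nat, bool)), C := option(tup3(char, char, int)), R := map(tup3(option(tup3(char, char, int)), char, char), map(nat, bool)), S1 := tup3(char, char, int), S2 := char }, so S1 := tup3(char, char, int).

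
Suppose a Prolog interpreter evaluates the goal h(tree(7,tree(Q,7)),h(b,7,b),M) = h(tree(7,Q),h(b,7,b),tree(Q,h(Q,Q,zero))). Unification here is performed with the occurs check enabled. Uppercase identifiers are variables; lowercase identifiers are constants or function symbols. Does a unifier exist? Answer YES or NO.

NO

Decompose h/3: tree(7,tree(Q,7)) = tree(7,Q),  h(b,7,b) = h(b,7,b),  M = tree(Q,h(Q,Q,zero)).
Decompose tree/2: 7 = 7,  tree(Q,7) = Q.
Delete trivial equation 7 = 7.
Occurs check fails: Q occurs in tree(Q,7); the equation Q = tree(Q,7) has no finite solution.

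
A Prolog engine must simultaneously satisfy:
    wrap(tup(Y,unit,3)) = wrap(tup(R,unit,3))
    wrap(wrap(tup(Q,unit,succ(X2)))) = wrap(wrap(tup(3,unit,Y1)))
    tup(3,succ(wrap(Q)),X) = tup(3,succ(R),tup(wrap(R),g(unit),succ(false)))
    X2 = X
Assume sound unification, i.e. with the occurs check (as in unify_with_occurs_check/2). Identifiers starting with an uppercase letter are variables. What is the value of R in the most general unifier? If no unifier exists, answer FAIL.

Decompose wrap/1: tup(Y,unit,3) = tup(R,unit,3).
Decompose tup/3: Y = R,  unit = unit,  3 = 3.
Bind Y := R; no other remaining equation mentions Y.
Delete trivial equation unit = unit.
Delete trivial equation 3 = 3.
Decompose wrap/1: wrap(tup(Q,unit,succ(X2))) = wrap(tup(3,unit,Y1)).
Decompose wrap/1: tup(Q,unit,succ(X2)) = tup(3,unit,Y1).
Decompose tup/3: Q = 3,  unit = unit,  succ(X2) = Y1.
Bind Q := 3; substituting into the one remaining equation that mentions Q gives: tup(3,succ(wrap(3)),X) = tup(3,succ(R),tup(wrap(R),g(unit),succ(false))).
Delete trivial equation unit = unit.
Bind Y1 := succ(X2); no other remaining equation mentions Y1.
Decompose tup/3: 3 = 3,  succ(wrap(3)) = succ(R),  X = tup(wrap(R),g(unit),succ(false)).
Delete trivial equation 3 = 3.
Decompose succ/1: wrap(3) = R.
Bind R := wrap(3); substituting into the one remaining equation that mentions R gives: X = tup(wrap(wrap(3)),g(unit),succ(false)). Substituting into the earlier binding gives Y := wrap(3).
Bind X := tup(wrap(wrap(3)),g(unit),succ(false)); substituting into the remaining equation gives: X2 = tup(wrap(wrap(3)),g(unit),succ(false)).
Bind X2 := tup(wrap(wrap(3)),g(unit),succ(false)). Substituting into the earlier binding gives Y1 := succ(tup(wrap(wrap(3)),g(unit),succ(false))).
MGU = { Y = wrap(3), Q = 3, Y1 = succ(tup(wrap(wrap(3)),g(unit),succ(false))), R = wrap(3), X = tup(wrap(wrap(3)),g(unit),succ(false)), X2 = tup(wrap(wrap(3)),g(unit),succ(false)) }, so R = wrap(3).

wrap(3)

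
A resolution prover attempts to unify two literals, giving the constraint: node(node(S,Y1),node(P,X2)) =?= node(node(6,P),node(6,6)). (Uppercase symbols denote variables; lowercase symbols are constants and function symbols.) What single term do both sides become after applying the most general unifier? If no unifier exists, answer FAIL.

node(node(6,6),node(6,6))

Decompose node/2: node(S,Y1) =?= node(6,P),  node(P,X2) =?= node(6,6).
Decompose node/2: S =?= 6,  Y1 =?= P.
Bind S := 6; no other remaining equation mentions S.
Bind Y1 := P; no other remaining equation mentions Y1.
Decompose node/2: P =?= 6,  X2 =?= 6.
Bind P := 6; no other remaining equation mentions P. Substituting into the earlier binding gives Y1 := 6.
Bind X2 := 6.
Applying the MGU to either side gives node(node(6,6),node(6,6)).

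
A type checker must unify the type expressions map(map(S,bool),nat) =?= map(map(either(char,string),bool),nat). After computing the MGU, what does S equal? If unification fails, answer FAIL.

Decompose map/2: map(S,bool) =?= map(either(char,string),bool),  nat =?= nat.
Decompose map/2: S =?= either(char,string),  bool =?= bool.
Bind S := either(char,string); no other remaining equation mentions S.
Delete trivial equation bool =?= bool.
Delete trivial equation nat =?= nat.
MGU = { S -> either(char,string) }, so S -> either(char,string).

either(char,string)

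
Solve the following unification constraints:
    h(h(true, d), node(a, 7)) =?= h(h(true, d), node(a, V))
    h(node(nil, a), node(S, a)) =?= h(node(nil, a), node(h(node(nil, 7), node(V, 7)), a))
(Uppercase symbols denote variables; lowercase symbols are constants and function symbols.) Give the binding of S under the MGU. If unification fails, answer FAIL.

h(node(nil, 7), node(7, 7))

Decompose h/2: h(true, d) =?= h(true, d),  node(a, 7) =?= node(a, V).
Delete trivial equation h(true, d) =?= h(true, d).
Decompose node/2: a =?= a,  7 =?= V.
Delete trivial equation a =?= a.
Bind V := 7; substituting into the remaining equation gives: h(node(nil, a), node(S, a)) =?= h(node(nil, a), node(h(node(nil, 7), node(7, 7)), a)).
Decompose h/2: node(nil, a) =?= node(nil, a),  node(S, a) =?= node(h(node(nil, 7), node(7, 7)), a).
Delete trivial equation node(nil, a) =?= node(nil, a).
Decompose node/2: S =?= h(node(nil, 7), node(7, 7)),  a =?= a.
Bind S := h(node(nil, 7), node(7, 7)); no other remaining equation mentions S.
Delete trivial equation a =?= a.
MGU = { V := 7, S := h(node(nil, 7), node(7, 7)) }, so S := h(node(nil, 7), node(7, 7)).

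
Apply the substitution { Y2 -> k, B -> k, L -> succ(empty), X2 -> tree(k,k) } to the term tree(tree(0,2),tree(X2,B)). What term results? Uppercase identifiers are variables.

Replace each occurrence of B with k.
Replace each occurrence of X2 with tree(k,k).
Result: tree(tree(0,2),tree(tree(k,k),k)).

tree(tree(0,2),tree(tree(k,k),k))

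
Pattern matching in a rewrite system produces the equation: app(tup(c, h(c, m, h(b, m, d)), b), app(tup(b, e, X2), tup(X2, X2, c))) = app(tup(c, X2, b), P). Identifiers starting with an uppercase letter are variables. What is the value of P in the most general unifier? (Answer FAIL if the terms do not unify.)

app(tup(b, e, h(c, m, h(b, m, d))), tup(h(c, m, h(b, m, d)), h(c, m, h(b, m, d)), c))

Decompose app/2: tup(c, h(c, m, h(b, m, d)), b) = tup(c, X2, b),  app(tup(b, e, X2), tup(X2, X2, c)) = P.
Decompose tup/3: c = c,  h(c, m, h(b, m, d)) = X2,  b = b.
Delete trivial equation c = c.
Bind X2 := h(c, m, h(b, m, d)); substituting into the one remaining equation that mentions X2 gives: app(tup(b, e, h(c, m, h(b, m, d))), tup(h(c, m, h(b, m, d)), h(c, m, h(b, m, d)), c)) = P.
Delete trivial equation b = b.
Bind P := app(tup(b, e, h(c, m, h(b, m, d))), tup(h(c, m, h(b, m, d)), h(c, m, h(b, m, d)), c)).
MGU = { X2 -> h(c, m, h(b, m, d)), P -> app(tup(b, e, h(c, m, h(b, m, d))), tup(h(c, m, h(b, m, d)), h(c, m, h(b, m, d)), c)) }, so P -> app(tup(b, e, h(c, m, h(b, m, d))), tup(h(c, m, h(b, m, d)), h(c, m, h(b, m, d)), c)).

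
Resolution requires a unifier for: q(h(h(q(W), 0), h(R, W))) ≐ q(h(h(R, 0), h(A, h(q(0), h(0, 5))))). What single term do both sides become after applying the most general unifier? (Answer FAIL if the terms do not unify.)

Decompose q/1: h(h(q(W), 0), h(R, W)) ≐ h(h(R, 0), h(A, h(q(0), h(0, 5)))).
Decompose h/2: h(q(W), 0) ≐ h(R, 0),  h(R, W) ≐ h(A, h(q(0), h(0, 5))).
Decompose h/2: q(W) ≐ R,  0 ≐ 0.
Bind R := q(W); substituting into the one remaining equation that mentions R gives: h(q(W), W) ≐ h(A, h(q(0), h(0, 5))).
Delete trivial equation 0 ≐ 0.
Decompose h/2: q(W) ≐ A,  W ≐ h(q(0), h(0, 5)).
Bind A := q(W); no other remaining equation mentions A.
Bind W := h(q(0), h(0, 5)). Substituting into the earlier bindings gives R := q(h(q(0), h(0, 5))), A := q(h(q(0), h(0, 5))).
Applying the MGU to either side gives q(h(h(q(h(q(0), h(0, 5))), 0), h(q(h(q(0), h(0, 5))), h(q(0), h(0, 5))))).

q(h(h(q(h(q(0), h(0, 5))), 0), h(q(h(q(0), h(0, 5))), h(q(0), h(0, 5)))))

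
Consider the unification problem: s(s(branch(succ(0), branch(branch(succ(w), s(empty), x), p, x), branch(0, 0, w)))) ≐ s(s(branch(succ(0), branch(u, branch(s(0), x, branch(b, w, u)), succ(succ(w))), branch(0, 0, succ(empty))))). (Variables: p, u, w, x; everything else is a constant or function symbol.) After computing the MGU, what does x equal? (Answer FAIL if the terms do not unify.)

succ(succ(succ(empty)))

Decompose s/1: s(branch(succ(0), branch(branch(succ(w), s(empty), x), p, x), branch(0, 0, w))) ≐ s(branch(succ(0), branch(u, branch(s(0), x, branch(b, w, u)), succ(succ(w))), branch(0, 0, succ(empty)))).
Decompose s/1: branch(succ(0), branch(branch(succ(w), s(empty), x), p, x), branch(0, 0, w)) ≐ branch(succ(0), branch(u, branch(s(0), x, branch(b, w, u)), succ(succ(w))), branch(0, 0, succ(empty))).
Decompose branch/3: succ(0) ≐ succ(0),  branch(branch(succ(w), s(empty), x), p, x) ≐ branch(u, branch(s(0), x, branch(b, w, u)), succ(succ(w))),  branch(0, 0, w) ≐ branch(0, 0, succ(empty)).
Delete trivial equation succ(0) ≐ succ(0).
Decompose branch/3: branch(succ(w), s(empty), x) ≐ u,  p ≐ branch(s(0), x, branch(b, w, u)),  x ≐ succ(succ(w)).
Bind u := branch(succ(w), s(empty), x); substituting into the one remaining equation that mentions u gives: p ≐ branch(s(0), x, branch(b, w, branch(succ(w), s(empty), x))).
Bind p := branch(s(0), x, branch(b, w, branch(succ(w), s(empty), x))); no other remaining equation mentions p.
Bind x := succ(succ(w)); no other remaining equation mentions x. Substituting into the earlier bindings gives u := branch(succ(w), s(empty), succ(succ(w))), p := branch(s(0), succ(succ(w)), branch(b, w, branch(succ(w), s(empty), succ(succ(w))))).
Decompose branch/3: 0 ≐ 0,  0 ≐ 0,  w ≐ succ(empty).
Delete trivial equation 0 ≐ 0.
Delete trivial equation 0 ≐ 0.
Bind w := succ(empty). Substituting into the earlier bindings gives u := branch(succ(succ(empty)), s(empty), succ(succ(succ(empty)))), p := branch(s(0), succ(succ(succ(empty))), branch(b, succ(empty), branch(succ(succ(empty)), s(empty), succ(succ(succ(empty)))))), x := succ(succ(succ(empty))).
MGU = { u ↦ branch(succ(succ(empty)), s(empty), succ(succ(succ(empty)))), p ↦ branch(s(0), succ(succ(succ(empty))), branch(b, succ(empty), branch(succ(succ(empty)), s(empty), succ(succ(succ(empty)))))), x ↦ succ(succ(succ(empty))), w ↦ succ(empty) }, so x ↦ succ(succ(succ(empty))).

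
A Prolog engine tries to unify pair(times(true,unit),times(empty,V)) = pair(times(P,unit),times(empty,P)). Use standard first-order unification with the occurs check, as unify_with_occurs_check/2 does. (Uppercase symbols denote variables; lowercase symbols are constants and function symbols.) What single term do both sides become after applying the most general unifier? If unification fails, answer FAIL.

pair(times(true,unit),times(empty,true))

Decompose pair/2: times(true,unit) = times(P,unit),  times(empty,V) = times(empty,P).
Decompose times/2: true = P,  unit = unit.
Bind P := true; substituting into the one remaining equation that mentions P gives: times(empty,V) = times(empty,true).
Delete trivial equation unit = unit.
Decompose times/2: empty = empty,  V = true.
Delete trivial equation empty = empty.
Bind V := true.
Applying the MGU to either side gives pair(times(true,unit),times(empty,true)).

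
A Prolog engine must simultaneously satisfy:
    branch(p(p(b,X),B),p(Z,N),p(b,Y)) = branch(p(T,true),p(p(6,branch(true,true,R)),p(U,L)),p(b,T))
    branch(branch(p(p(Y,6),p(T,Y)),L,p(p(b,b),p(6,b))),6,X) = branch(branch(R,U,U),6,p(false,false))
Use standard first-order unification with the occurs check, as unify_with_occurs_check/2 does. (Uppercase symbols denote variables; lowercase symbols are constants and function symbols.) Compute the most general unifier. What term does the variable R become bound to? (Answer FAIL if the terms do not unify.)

Decompose branch/3: p(p(b,X),B) = p(T,true),  p(Z,N) = p(p(6,branch(true,true,R)),p(U,L)),  p(b,Y) = p(b,T).
Decompose p/2: p(b,X) = T,  B = true.
Bind T := p(b,X); substituting into the 2 remaining equations that mention T gives: p(b,Y) = p(b,p(b,X)),  branch(branch(p(p(Y,6),p(p(b,X),Y)),L,p(p(b,b),p(6,b))),6,X) = branch(branch(R,U,U),6,p(false,false)).
Bind B := true; no other remaining equation mentions B.
Decompose p/2: Z = p(6,branch(true,true,R)),  N = p(U,L).
Bind Z := p(6,branch(true,true,R)); no other remaining equation mentions Z.
Bind N := p(U,L); no other remaining equation mentions N.
Decompose p/2: b = b,  Y = p(b,X).
Delete trivial equation b = b.
Bind Y := p(b,X); substituting into the remaining equation gives: branch(branch(p(p(p(b,X),6),p(p(b,X),p(b,X))),L,p(p(b,b),p(6,b))),6,X) = branch(branch(R,U,U),6,p(false,false)).
Decompose branch/3: branch(p(p(p(b,X),6),p(p(b,X),p(b,X))),L,p(p(b,b),p(6,b))) = branch(R,U,U),  6 = 6,  X = p(false,false).
Decompose branch/3: p(p(p(b,X),6),p(p(b,X),p(b,X))) = R,  L = U,  p(p(b,b),p(6,b)) = U.
Bind R := p(p(p(b,X),6),p(p(b,X),p(b,X))); no other remaining equation mentions R. Substituting into the earlier binding gives Z := p(6,branch(true,true,p(p(p(b,X),6),p(p(b,X),p(b,X))))).
Bind L := U; no other remaining equation mentions L. Substituting into the earlier binding gives N := p(U,U).
Bind U := p(p(b,b),p(6,b)); no other remaining equation mentions U. Substituting into the earlier bindings gives N := p(p(p(b,b),p(6,b)),p(p(b,b),p(6,b))), L := p(p(b,b),p(6,b)).
Delete trivial equation 6 = 6.
Bind X := p(false,false). Substituting into the earlier bindings gives T := p(b,p(false,false)), Z := p(6,branch(true,true,p(p(p(b,p(false,false)),6),p(p(b,p(false,false)),p(b,p(false,false)))))), Y := p(b,p(false,false)), R := p(p(p(b,p(false,false)),6),p(p(b,p(false,false)),p(b,p(false,false)))).
MGU = { T ↦ p(b,p(false,false)), B ↦ true, Z ↦ p(6,branch(true,true,p(p(p(b,p(false,false)),6),p(p(b,p(false,false)),p(b,p(false,false)))))), N ↦ p(p(p(b,b),p(6,b)),p(p(b,b),p(6,b))), Y ↦ p(b,p(false,false)), R ↦ p(p(p(b,p(false,false)),6),p(p(b,p(false,false)),p(b,p(false,false)))), L ↦ p(p(b,b),p(6,b)), U ↦ p(p(b,b),p(6,b)), X ↦ p(false,false) }, so R ↦ p(p(p(b,p(false,false)),6),p(p(b,p(false,false)),p(b,p(false,false)))).

p(p(p(b,p(false,false)),6),p(p(b,p(false,false)),p(b,p(false,false))))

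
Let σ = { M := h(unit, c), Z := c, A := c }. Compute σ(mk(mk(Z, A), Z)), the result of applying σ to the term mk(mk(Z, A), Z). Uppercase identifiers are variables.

mk(mk(c, c), c)

Replace each occurrence of Z with c.
Replace each occurrence of A with c.
Result: mk(mk(c, c), c).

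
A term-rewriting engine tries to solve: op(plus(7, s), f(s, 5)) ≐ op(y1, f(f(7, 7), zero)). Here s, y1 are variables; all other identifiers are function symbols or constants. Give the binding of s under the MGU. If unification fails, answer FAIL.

FAIL

Decompose op/2: plus(7, s) ≐ y1,  f(s, 5) ≐ f(f(7, 7), zero).
Bind y1 := plus(7, s); no other remaining equation mentions y1.
Decompose f/2: s ≐ f(7, 7),  5 ≐ zero.
Bind s := f(7, 7); no other remaining equation mentions s. Substituting into the earlier binding gives y1 := plus(7, f(7, 7)).
Clash: constants 5 and zero differ; no unifier exists.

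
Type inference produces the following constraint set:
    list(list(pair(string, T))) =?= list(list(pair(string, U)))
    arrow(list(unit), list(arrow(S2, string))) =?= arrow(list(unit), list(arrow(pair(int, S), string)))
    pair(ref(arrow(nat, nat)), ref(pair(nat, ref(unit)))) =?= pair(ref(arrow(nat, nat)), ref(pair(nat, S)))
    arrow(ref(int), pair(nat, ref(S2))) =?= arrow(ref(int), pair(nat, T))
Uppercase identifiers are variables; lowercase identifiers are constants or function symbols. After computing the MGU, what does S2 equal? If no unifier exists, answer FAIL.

pair(int, ref(unit))

Decompose list/1: list(pair(string, T)) =?= list(pair(string, U)).
Decompose list/1: pair(string, T) =?= pair(string, U).
Decompose pair/2: string =?= string,  T =?= U.
Delete trivial equation string =?= string.
Bind T := U; substituting into the one remaining equation that mentions T gives: arrow(ref(int), pair(nat, ref(S2))) =?= arrow(ref(int), pair(nat, U)).
Decompose arrow/2: list(unit) =?= list(unit),  list(arrow(S2, string)) =?= list(arrow(pair(int, S), string)).
Delete trivial equation list(unit) =?= list(unit).
Decompose list/1: arrow(S2, string) =?= arrow(pair(int, S), string).
Decompose arrow/2: S2 =?= pair(int, S),  string =?= string.
Bind S2 := pair(int, S); substituting into the one remaining equation that mentions S2 gives: arrow(ref(int), pair(nat, ref(pair(int, S)))) =?= arrow(ref(int), pair(nat, U)).
Delete trivial equation string =?= string.
Decompose pair/2: ref(arrow(nat, nat)) =?= ref(arrow(nat, nat)),  ref(pair(nat, ref(unit))) =?= ref(pair(nat, S)).
Delete trivial equation ref(arrow(nat, nat)) =?= ref(arrow(nat, nat)).
Decompose ref/1: pair(nat, ref(unit)) =?= pair(nat, S).
Decompose pair/2: nat =?= nat,  ref(unit) =?= S.
Delete trivial equation nat =?= nat.
Bind S := ref(unit); substituting into the remaining equation gives: arrow(ref(int), pair(nat, ref(pair(int, ref(unit))))) =?= arrow(ref(int), pair(nat, U)). Substituting into the earlier binding gives S2 := pair(int, ref(unit)).
Decompose arrow/2: ref(int) =?= ref(int),  pair(nat, ref(pair(int, ref(unit)))) =?= pair(nat, U).
Delete trivial equation ref(int) =?= ref(int).
Decompose pair/2: nat =?= nat,  ref(pair(int, ref(unit))) =?= U.
Delete trivial equation nat =?= nat.
Bind U := ref(pair(int, ref(unit))). Substituting into the earlier binding gives T := ref(pair(int, ref(unit))).
MGU = { T := ref(pair(int, ref(unit))), S2 := pair(int, ref(unit)), S := ref(unit), U := ref(pair(int, ref(unit))) }, so S2 := pair(int, ref(unit)).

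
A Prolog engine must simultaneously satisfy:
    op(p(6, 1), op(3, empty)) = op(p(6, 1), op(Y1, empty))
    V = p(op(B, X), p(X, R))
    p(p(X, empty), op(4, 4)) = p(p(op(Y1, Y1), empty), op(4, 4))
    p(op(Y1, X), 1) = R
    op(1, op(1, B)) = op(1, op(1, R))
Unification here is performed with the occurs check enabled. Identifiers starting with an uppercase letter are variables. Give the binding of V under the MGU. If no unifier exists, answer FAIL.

p(op(p(op(3, op(3, 3)), 1), op(3, 3)), p(op(3, 3), p(op(3, op(3, 3)), 1)))

Decompose op/2: p(6, 1) = p(6, 1),  op(3, empty) = op(Y1, empty).
Delete trivial equation p(6, 1) = p(6, 1).
Decompose op/2: 3 = Y1,  empty = empty.
Bind Y1 := 3; substituting into the 2 remaining equations that mention Y1 gives: p(p(X, empty), op(4, 4)) = p(p(op(3, 3), empty), op(4, 4)),  p(op(3, X), 1) = R.
Delete trivial equation empty = empty.
Bind V := p(op(B, X), p(X, R)); no other remaining equation mentions V.
Decompose p/2: p(X, empty) = p(op(3, 3), empty),  op(4, 4) = op(4, 4).
Decompose p/2: X = op(3, 3),  empty = empty.
Bind X := op(3, 3); substituting into the one remaining equation that mentions X gives: p(op(3, op(3, 3)), 1) = R. Substituting into the earlier binding gives V := p(op(B, op(3, 3)), p(op(3, 3), R)).
Delete trivial equation empty = empty.
Delete trivial equation op(4, 4) = op(4, 4).
Bind R := p(op(3, op(3, 3)), 1); substituting into the remaining equation gives: op(1, op(1, B)) = op(1, op(1, p(op(3, op(3, 3)), 1))). Substituting into the earlier binding gives V := p(op(B, op(3, 3)), p(op(3, 3), p(op(3, op(3, 3)), 1))).
Decompose op/2: 1 = 1,  op(1, B) = op(1, p(op(3, op(3, 3)), 1)).
Delete trivial equation 1 = 1.
Decompose op/2: 1 = 1,  B = p(op(3, op(3, 3)), 1).
Delete trivial equation 1 = 1.
Bind B := p(op(3, op(3, 3)), 1). Substituting into the earlier binding gives V := p(op(p(op(3, op(3, 3)), 1), op(3, 3)), p(op(3, 3), p(op(3, op(3, 3)), 1))).
MGU = { Y1 -> 3, V -> p(op(p(op(3, op(3, 3)), 1), op(3, 3)), p(op(3, 3), p(op(3, op(3, 3)), 1))), X -> op(3, 3), R -> p(op(3, op(3, 3)), 1), B -> p(op(3, op(3, 3)), 1) }, so V -> p(op(p(op(3, op(3, 3)), 1), op(3, 3)), p(op(3, 3), p(op(3, op(3, 3)), 1))).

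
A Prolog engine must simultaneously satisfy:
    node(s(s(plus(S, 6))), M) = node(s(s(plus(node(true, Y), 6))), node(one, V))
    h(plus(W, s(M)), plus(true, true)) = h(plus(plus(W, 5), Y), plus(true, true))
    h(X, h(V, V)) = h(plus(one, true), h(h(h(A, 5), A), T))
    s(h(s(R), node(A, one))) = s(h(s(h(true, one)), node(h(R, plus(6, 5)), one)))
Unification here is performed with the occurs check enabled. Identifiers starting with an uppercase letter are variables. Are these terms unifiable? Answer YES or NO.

Decompose node/2: s(s(plus(S, 6))) = s(s(plus(node(true, Y), 6))),  M = node(one, V).
Decompose s/1: s(plus(S, 6)) = s(plus(node(true, Y), 6)).
Decompose s/1: plus(S, 6) = plus(node(true, Y), 6).
Decompose plus/2: S = node(true, Y),  6 = 6.
Bind S := node(true, Y); no other remaining equation mentions S.
Delete trivial equation 6 = 6.
Bind M := node(one, V); substituting into the one remaining equation that mentions M gives: h(plus(W, s(node(one, V))), plus(true, true)) = h(plus(plus(W, 5), Y), plus(true, true)).
Decompose h/2: plus(W, s(node(one, V))) = plus(plus(W, 5), Y),  plus(true, true) = plus(true, true).
Decompose plus/2: W = plus(W, 5),  s(node(one, V)) = Y.
Occurs check fails: W occurs in plus(W, 5); the equation W = plus(W, 5) has no finite solution.

NO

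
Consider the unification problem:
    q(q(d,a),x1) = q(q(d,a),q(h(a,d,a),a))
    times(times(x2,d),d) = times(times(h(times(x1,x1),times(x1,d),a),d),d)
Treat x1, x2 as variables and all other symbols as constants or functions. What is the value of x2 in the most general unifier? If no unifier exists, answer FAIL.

h(times(q(h(a,d,a),a),q(h(a,d,a),a)),times(q(h(a,d,a),a),d),a)

Decompose q/2: q(d,a) = q(d,a),  x1 = q(h(a,d,a),a).
Delete trivial equation q(d,a) = q(d,a).
Bind x1 := q(h(a,d,a),a); substituting into the remaining equation gives: times(times(x2,d),d) = times(times(h(times(q(h(a,d,a),a),q(h(a,d,a),a)),times(q(h(a,d,a),a),d),a),d),d).
Decompose times/2: times(x2,d) = times(h(times(q(h(a,d,a),a),q(h(a,d,a),a)),times(q(h(a,d,a),a),d),a),d),  d = d.
Decompose times/2: x2 = h(times(q(h(a,d,a),a),q(h(a,d,a),a)),times(q(h(a,d,a),a),d),a),  d = d.
Bind x2 := h(times(q(h(a,d,a),a),q(h(a,d,a),a)),times(q(h(a,d,a),a),d),a); no other remaining equation mentions x2.
Delete trivial equation d = d.
Delete trivial equation d = d.
MGU = { x1 -> q(h(a,d,a),a), x2 -> h(times(q(h(a,d,a),a),q(h(a,d,a),a)),times(q(h(a,d,a),a),d),a) }, so x2 -> h(times(q(h(a,d,a),a),q(h(a,d,a),a)),times(q(h(a,d,a),a),d),a).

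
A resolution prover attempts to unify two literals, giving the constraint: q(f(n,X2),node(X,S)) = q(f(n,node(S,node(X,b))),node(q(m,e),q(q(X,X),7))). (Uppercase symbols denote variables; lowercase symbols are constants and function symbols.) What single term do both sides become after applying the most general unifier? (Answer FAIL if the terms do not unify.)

Decompose q/2: f(n,X2) = f(n,node(S,node(X,b))),  node(X,S) = node(q(m,e),q(q(X,X),7)).
Decompose f/2: n = n,  X2 = node(S,node(X,b)).
Delete trivial equation n = n.
Bind X2 := node(S,node(X,b)); no other remaining equation mentions X2.
Decompose node/2: X = q(m,e),  S = q(q(X,X),7).
Bind X := q(m,e); substituting into the remaining equation gives: S = q(q(q(m,e),q(m,e)),7). Substituting into the earlier binding gives X2 := node(S,node(q(m,e),b)).
Bind S := q(q(q(m,e),q(m,e)),7). Substituting into the earlier binding gives X2 := node(q(q(q(m,e),q(m,e)),7),node(q(m,e),b)).
Applying the MGU to either side gives q(f(n,node(q(q(q(m,e),q(m,e)),7),node(q(m,e),b))),node(q(m,e),q(q(q(m,e),q(m,e)),7))).

q(f(n,node(q(q(q(m,e),q(m,e)),7),node(q(m,e),b))),node(q(m,e),q(q(q(m,e),q(m,e)),7)))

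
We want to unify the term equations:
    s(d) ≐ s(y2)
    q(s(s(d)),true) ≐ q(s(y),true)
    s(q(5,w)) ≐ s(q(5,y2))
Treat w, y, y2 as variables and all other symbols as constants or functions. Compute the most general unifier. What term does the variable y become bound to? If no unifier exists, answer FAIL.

s(d)

Decompose s/1: d ≐ y2.
Bind y2 := d; substituting into the one remaining equation that mentions y2 gives: s(q(5,w)) ≐ s(q(5,d)).
Decompose q/2: s(s(d)) ≐ s(y),  true ≐ true.
Decompose s/1: s(d) ≐ y.
Bind y := s(d); no other remaining equation mentions y.
Delete trivial equation true ≐ true.
Decompose s/1: q(5,w) ≐ q(5,d).
Decompose q/2: 5 ≐ 5,  w ≐ d.
Delete trivial equation 5 ≐ 5.
Bind w := d.
MGU = { y2 -> d, y -> s(d), w -> d }, so y -> s(d).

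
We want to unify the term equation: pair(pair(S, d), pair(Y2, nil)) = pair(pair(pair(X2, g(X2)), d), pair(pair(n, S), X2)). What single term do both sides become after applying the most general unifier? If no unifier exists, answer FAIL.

pair(pair(pair(nil, g(nil)), d), pair(pair(n, pair(nil, g(nil))), nil))

Decompose pair/2: pair(S, d) = pair(pair(X2, g(X2)), d),  pair(Y2, nil) = pair(pair(n, S), X2).
Decompose pair/2: S = pair(X2, g(X2)),  d = d.
Bind S := pair(X2, g(X2)); substituting into the one remaining equation that mentions S gives: pair(Y2, nil) = pair(pair(n, pair(X2, g(X2))), X2).
Delete trivial equation d = d.
Decompose pair/2: Y2 = pair(n, pair(X2, g(X2))),  nil = X2.
Bind Y2 := pair(n, pair(X2, g(X2))); no other remaining equation mentions Y2.
Bind X2 := nil. Substituting into the earlier bindings gives S := pair(nil, g(nil)), Y2 := pair(n, pair(nil, g(nil))).
Applying the MGU to either side gives pair(pair(pair(nil, g(nil)), d), pair(pair(n, pair(nil, g(nil))), nil)).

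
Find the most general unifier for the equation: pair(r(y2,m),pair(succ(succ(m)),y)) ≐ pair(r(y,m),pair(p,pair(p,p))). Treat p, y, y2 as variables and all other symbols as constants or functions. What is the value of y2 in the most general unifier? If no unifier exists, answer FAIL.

pair(succ(succ(m)),succ(succ(m)))

Decompose pair/2: r(y2,m) ≐ r(y,m),  pair(succ(succ(m)),y) ≐ pair(p,pair(p,p)).
Decompose r/2: y2 ≐ y,  m ≐ m.
Bind y2 := y; no other remaining equation mentions y2.
Delete trivial equation m ≐ m.
Decompose pair/2: succ(succ(m)) ≐ p,  y ≐ pair(p,p).
Bind p := succ(succ(m)); substituting into the remaining equation gives: y ≐ pair(succ(succ(m)),succ(succ(m))).
Bind y := pair(succ(succ(m)),succ(succ(m))). Substituting into the earlier binding gives y2 := pair(succ(succ(m)),succ(succ(m))).
MGU = { y2 -> pair(succ(succ(m)),succ(succ(m))), p -> succ(succ(m)), y -> pair(succ(succ(m)),succ(succ(m))) }, so y2 -> pair(succ(succ(m)),succ(succ(m))).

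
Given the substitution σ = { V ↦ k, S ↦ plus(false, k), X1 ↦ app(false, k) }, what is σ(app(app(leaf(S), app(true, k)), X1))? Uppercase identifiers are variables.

Replace each occurrence of S with plus(false, k).
Replace each occurrence of X1 with app(false, k).
Result: app(app(leaf(plus(false, k)), app(true, k)), app(false, k)).

app(app(leaf(plus(false, k)), app(true, k)), app(false, k))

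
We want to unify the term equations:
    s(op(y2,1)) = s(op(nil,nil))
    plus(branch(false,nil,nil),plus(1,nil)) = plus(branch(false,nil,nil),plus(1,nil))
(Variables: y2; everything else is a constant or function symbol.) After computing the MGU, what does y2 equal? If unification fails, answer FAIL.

Decompose s/1: op(y2,1) = op(nil,nil).
Decompose op/2: y2 = nil,  1 = nil.
Bind y2 := nil; no other remaining equation mentions y2.
Clash: constants 1 and nil differ; no unifier exists.

FAIL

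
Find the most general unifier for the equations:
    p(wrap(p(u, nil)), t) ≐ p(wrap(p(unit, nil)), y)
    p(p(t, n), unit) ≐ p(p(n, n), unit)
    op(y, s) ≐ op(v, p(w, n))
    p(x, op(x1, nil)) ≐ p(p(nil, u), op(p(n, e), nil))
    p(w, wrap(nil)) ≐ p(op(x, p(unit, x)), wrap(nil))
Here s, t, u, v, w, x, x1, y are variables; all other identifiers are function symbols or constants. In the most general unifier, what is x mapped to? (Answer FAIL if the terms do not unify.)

p(nil, unit)

Decompose p/2: wrap(p(u, nil)) ≐ wrap(p(unit, nil)),  t ≐ y.
Decompose wrap/1: p(u, nil) ≐ p(unit, nil).
Decompose p/2: u ≐ unit,  nil ≐ nil.
Bind u := unit; substituting into the one remaining equation that mentions u gives: p(x, op(x1, nil)) ≐ p(p(nil, unit), op(p(n, e), nil)).
Delete trivial equation nil ≐ nil.
Bind t := y; substituting into the one remaining equation that mentions t gives: p(p(y, n), unit) ≐ p(p(n, n), unit).
Decompose p/2: p(y, n) ≐ p(n, n),  unit ≐ unit.
Decompose p/2: y ≐ n,  n ≐ n.
Bind y := n; substituting into the one remaining equation that mentions y gives: op(n, s) ≐ op(v, p(w, n)). Substituting into the earlier binding gives t := n.
Delete trivial equation n ≐ n.
Delete trivial equation unit ≐ unit.
Decompose op/2: n ≐ v,  s ≐ p(w, n).
Bind v := n; no other remaining equation mentions v.
Bind s := p(w, n); no other remaining equation mentions s.
Decompose p/2: x ≐ p(nil, unit),  op(x1, nil) ≐ op(p(n, e), nil).
Bind x := p(nil, unit); substituting into the one remaining equation that mentions x gives: p(w, wrap(nil)) ≐ p(op(p(nil, unit), p(unit, p(nil, unit))), wrap(nil)).
Decompose op/2: x1 ≐ p(n, e),  nil ≐ nil.
Bind x1 := p(n, e); no other remaining equation mentions x1.
Delete trivial equation nil ≐ nil.
Decompose p/2: w ≐ op(p(nil, unit), p(unit, p(nil, unit))),  wrap(nil) ≐ wrap(nil).
Bind w := op(p(nil, unit), p(unit, p(nil, unit))); no other remaining equation mentions w. Substituting into the earlier binding gives s := p(op(p(nil, unit), p(unit, p(nil, unit))), n).
Delete trivial equation wrap(nil) ≐ wrap(nil).
MGU = { u := unit, t := n, y := n, v := n, s := p(op(p(nil, unit), p(unit, p(nil, unit))), n), x := p(nil, unit), x1 := p(n, e), w := op(p(nil, unit), p(unit, p(nil, unit))) }, so x := p(nil, unit).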